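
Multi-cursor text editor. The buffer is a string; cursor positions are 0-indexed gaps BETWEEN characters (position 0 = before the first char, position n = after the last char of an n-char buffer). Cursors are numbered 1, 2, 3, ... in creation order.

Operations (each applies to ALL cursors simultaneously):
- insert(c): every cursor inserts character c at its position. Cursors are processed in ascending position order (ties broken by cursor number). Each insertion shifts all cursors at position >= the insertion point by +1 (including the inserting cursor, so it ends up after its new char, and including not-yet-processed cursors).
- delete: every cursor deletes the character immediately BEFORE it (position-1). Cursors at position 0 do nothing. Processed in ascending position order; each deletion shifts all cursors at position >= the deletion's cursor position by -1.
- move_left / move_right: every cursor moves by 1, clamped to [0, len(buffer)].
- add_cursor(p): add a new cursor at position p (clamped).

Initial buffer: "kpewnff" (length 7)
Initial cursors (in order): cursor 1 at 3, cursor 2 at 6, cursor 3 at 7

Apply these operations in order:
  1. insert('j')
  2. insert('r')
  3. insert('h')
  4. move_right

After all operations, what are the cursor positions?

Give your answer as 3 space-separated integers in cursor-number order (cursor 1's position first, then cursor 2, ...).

After op 1 (insert('j')): buffer="kpejwnfjfj" (len 10), cursors c1@4 c2@8 c3@10, authorship ...1...2.3
After op 2 (insert('r')): buffer="kpejrwnfjrfjr" (len 13), cursors c1@5 c2@10 c3@13, authorship ...11...22.33
After op 3 (insert('h')): buffer="kpejrhwnfjrhfjrh" (len 16), cursors c1@6 c2@12 c3@16, authorship ...111...222.333
After op 4 (move_right): buffer="kpejrhwnfjrhfjrh" (len 16), cursors c1@7 c2@13 c3@16, authorship ...111...222.333

Answer: 7 13 16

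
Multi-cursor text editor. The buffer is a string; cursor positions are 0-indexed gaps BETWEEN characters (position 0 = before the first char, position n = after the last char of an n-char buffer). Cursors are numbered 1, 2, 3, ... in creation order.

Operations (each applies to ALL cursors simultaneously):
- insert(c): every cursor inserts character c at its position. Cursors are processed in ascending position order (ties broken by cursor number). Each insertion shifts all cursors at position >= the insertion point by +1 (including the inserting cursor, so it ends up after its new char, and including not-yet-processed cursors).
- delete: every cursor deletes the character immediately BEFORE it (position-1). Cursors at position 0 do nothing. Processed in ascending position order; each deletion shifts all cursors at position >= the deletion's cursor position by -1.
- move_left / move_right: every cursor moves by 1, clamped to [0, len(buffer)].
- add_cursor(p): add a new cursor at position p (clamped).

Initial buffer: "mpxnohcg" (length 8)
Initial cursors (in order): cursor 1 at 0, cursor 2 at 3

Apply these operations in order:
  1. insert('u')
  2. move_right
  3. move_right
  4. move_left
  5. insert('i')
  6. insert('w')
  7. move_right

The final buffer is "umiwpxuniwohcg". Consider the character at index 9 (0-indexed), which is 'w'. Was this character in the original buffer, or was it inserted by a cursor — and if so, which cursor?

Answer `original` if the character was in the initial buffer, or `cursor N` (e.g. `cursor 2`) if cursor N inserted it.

Answer: cursor 2

Derivation:
After op 1 (insert('u')): buffer="umpxunohcg" (len 10), cursors c1@1 c2@5, authorship 1...2.....
After op 2 (move_right): buffer="umpxunohcg" (len 10), cursors c1@2 c2@6, authorship 1...2.....
After op 3 (move_right): buffer="umpxunohcg" (len 10), cursors c1@3 c2@7, authorship 1...2.....
After op 4 (move_left): buffer="umpxunohcg" (len 10), cursors c1@2 c2@6, authorship 1...2.....
After op 5 (insert('i')): buffer="umipxuniohcg" (len 12), cursors c1@3 c2@8, authorship 1.1..2.2....
After op 6 (insert('w')): buffer="umiwpxuniwohcg" (len 14), cursors c1@4 c2@10, authorship 1.11..2.22....
After op 7 (move_right): buffer="umiwpxuniwohcg" (len 14), cursors c1@5 c2@11, authorship 1.11..2.22....
Authorship (.=original, N=cursor N): 1 . 1 1 . . 2 . 2 2 . . . .
Index 9: author = 2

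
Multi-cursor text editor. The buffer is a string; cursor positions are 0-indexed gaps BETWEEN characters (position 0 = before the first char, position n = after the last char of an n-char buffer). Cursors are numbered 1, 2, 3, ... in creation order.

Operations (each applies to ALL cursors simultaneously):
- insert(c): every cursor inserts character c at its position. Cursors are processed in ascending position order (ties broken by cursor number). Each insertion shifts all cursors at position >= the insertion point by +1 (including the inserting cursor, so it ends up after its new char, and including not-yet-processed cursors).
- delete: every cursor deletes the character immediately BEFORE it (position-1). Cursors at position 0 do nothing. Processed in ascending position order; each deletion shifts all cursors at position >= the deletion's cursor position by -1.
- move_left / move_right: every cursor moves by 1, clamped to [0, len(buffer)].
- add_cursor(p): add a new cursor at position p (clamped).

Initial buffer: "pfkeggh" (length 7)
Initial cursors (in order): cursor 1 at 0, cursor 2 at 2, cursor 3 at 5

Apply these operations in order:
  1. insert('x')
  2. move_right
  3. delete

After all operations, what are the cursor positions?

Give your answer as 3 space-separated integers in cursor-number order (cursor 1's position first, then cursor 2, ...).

Answer: 1 3 6

Derivation:
After op 1 (insert('x')): buffer="xpfxkegxgh" (len 10), cursors c1@1 c2@4 c3@8, authorship 1..2...3..
After op 2 (move_right): buffer="xpfxkegxgh" (len 10), cursors c1@2 c2@5 c3@9, authorship 1..2...3..
After op 3 (delete): buffer="xfxegxh" (len 7), cursors c1@1 c2@3 c3@6, authorship 1.2..3.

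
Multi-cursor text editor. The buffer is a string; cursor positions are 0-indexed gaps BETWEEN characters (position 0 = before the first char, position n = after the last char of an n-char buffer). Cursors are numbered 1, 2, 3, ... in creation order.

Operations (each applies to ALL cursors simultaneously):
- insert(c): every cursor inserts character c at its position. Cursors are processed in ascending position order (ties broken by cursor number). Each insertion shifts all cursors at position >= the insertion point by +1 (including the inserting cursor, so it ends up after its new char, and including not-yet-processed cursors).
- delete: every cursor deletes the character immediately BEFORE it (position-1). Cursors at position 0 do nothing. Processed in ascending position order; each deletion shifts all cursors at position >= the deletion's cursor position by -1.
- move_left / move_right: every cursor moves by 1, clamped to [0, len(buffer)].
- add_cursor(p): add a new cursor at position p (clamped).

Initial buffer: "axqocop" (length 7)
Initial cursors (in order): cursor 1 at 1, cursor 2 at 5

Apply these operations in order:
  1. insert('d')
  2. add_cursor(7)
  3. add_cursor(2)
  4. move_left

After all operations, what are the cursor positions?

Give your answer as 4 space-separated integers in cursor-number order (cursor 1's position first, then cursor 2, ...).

Answer: 1 6 6 1

Derivation:
After op 1 (insert('d')): buffer="adxqocdop" (len 9), cursors c1@2 c2@7, authorship .1....2..
After op 2 (add_cursor(7)): buffer="adxqocdop" (len 9), cursors c1@2 c2@7 c3@7, authorship .1....2..
After op 3 (add_cursor(2)): buffer="adxqocdop" (len 9), cursors c1@2 c4@2 c2@7 c3@7, authorship .1....2..
After op 4 (move_left): buffer="adxqocdop" (len 9), cursors c1@1 c4@1 c2@6 c3@6, authorship .1....2..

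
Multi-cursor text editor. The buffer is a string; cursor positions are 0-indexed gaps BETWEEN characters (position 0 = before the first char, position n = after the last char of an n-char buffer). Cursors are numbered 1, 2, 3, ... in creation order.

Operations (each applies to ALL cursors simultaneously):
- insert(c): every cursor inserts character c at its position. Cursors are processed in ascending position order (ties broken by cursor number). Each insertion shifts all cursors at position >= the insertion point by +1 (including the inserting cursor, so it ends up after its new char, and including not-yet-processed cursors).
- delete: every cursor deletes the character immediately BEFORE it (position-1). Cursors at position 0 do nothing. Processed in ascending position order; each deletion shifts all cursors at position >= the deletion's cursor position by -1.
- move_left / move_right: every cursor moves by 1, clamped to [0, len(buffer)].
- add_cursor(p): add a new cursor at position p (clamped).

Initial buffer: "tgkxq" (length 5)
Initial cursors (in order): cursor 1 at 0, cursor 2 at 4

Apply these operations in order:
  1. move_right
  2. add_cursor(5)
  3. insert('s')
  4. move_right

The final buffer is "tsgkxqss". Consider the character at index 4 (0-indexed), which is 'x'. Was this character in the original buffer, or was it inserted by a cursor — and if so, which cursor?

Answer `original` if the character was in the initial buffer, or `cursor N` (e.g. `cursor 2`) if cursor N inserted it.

Answer: original

Derivation:
After op 1 (move_right): buffer="tgkxq" (len 5), cursors c1@1 c2@5, authorship .....
After op 2 (add_cursor(5)): buffer="tgkxq" (len 5), cursors c1@1 c2@5 c3@5, authorship .....
After op 3 (insert('s')): buffer="tsgkxqss" (len 8), cursors c1@2 c2@8 c3@8, authorship .1....23
After op 4 (move_right): buffer="tsgkxqss" (len 8), cursors c1@3 c2@8 c3@8, authorship .1....23
Authorship (.=original, N=cursor N): . 1 . . . . 2 3
Index 4: author = original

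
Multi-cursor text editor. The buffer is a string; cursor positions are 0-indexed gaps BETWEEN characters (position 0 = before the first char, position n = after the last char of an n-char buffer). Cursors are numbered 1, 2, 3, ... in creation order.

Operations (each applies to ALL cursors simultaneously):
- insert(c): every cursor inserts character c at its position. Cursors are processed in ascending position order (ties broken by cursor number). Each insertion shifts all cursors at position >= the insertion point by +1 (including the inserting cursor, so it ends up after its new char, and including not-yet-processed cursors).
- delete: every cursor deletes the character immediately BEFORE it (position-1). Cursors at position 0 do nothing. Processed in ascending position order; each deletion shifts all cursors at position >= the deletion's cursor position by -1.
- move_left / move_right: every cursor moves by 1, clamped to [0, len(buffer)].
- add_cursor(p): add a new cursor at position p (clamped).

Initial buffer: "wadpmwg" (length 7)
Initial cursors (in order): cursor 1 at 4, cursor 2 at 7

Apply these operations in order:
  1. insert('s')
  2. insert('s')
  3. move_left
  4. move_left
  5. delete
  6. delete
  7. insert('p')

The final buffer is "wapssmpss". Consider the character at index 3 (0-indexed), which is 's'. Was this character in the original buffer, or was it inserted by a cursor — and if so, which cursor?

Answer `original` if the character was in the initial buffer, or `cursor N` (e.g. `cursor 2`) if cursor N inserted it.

After op 1 (insert('s')): buffer="wadpsmwgs" (len 9), cursors c1@5 c2@9, authorship ....1...2
After op 2 (insert('s')): buffer="wadpssmwgss" (len 11), cursors c1@6 c2@11, authorship ....11...22
After op 3 (move_left): buffer="wadpssmwgss" (len 11), cursors c1@5 c2@10, authorship ....11...22
After op 4 (move_left): buffer="wadpssmwgss" (len 11), cursors c1@4 c2@9, authorship ....11...22
After op 5 (delete): buffer="wadssmwss" (len 9), cursors c1@3 c2@7, authorship ...11..22
After op 6 (delete): buffer="wassmss" (len 7), cursors c1@2 c2@5, authorship ..11.22
After op 7 (insert('p')): buffer="wapssmpss" (len 9), cursors c1@3 c2@7, authorship ..111.222
Authorship (.=original, N=cursor N): . . 1 1 1 . 2 2 2
Index 3: author = 1

Answer: cursor 1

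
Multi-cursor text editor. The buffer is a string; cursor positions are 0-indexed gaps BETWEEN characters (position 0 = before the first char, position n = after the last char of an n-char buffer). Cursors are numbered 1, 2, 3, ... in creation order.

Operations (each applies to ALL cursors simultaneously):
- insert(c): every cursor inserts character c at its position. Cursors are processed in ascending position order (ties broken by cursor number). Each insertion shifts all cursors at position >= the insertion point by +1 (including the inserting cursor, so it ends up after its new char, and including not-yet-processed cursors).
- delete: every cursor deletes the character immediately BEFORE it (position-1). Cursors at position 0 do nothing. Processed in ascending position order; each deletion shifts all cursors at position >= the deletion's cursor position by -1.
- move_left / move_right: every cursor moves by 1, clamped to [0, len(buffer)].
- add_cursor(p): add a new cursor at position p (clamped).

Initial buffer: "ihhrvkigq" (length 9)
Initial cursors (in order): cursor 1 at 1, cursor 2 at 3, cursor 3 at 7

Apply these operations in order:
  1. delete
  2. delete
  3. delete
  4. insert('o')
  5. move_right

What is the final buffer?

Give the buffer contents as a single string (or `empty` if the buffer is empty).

After op 1 (delete): buffer="hrvkgq" (len 6), cursors c1@0 c2@1 c3@4, authorship ......
After op 2 (delete): buffer="rvgq" (len 4), cursors c1@0 c2@0 c3@2, authorship ....
After op 3 (delete): buffer="rgq" (len 3), cursors c1@0 c2@0 c3@1, authorship ...
After op 4 (insert('o')): buffer="oorogq" (len 6), cursors c1@2 c2@2 c3@4, authorship 12.3..
After op 5 (move_right): buffer="oorogq" (len 6), cursors c1@3 c2@3 c3@5, authorship 12.3..

Answer: oorogq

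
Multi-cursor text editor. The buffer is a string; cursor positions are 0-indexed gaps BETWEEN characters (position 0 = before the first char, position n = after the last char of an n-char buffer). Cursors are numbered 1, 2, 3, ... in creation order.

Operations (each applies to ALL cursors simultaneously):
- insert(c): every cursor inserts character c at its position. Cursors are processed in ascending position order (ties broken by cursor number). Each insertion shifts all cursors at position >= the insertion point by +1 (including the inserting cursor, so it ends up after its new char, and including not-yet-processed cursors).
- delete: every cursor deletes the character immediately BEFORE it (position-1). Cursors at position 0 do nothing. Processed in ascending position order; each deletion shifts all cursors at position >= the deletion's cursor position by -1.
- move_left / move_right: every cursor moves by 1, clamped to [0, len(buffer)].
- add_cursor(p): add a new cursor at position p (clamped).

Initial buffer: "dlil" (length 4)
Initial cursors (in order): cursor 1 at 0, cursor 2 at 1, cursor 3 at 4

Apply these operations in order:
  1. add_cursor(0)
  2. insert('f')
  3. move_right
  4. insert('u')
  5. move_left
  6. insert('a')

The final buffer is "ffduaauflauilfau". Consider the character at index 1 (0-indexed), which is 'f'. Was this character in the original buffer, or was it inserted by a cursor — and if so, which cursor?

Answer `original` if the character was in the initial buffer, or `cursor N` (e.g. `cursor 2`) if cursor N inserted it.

After op 1 (add_cursor(0)): buffer="dlil" (len 4), cursors c1@0 c4@0 c2@1 c3@4, authorship ....
After op 2 (insert('f')): buffer="ffdflilf" (len 8), cursors c1@2 c4@2 c2@4 c3@8, authorship 14.2...3
After op 3 (move_right): buffer="ffdflilf" (len 8), cursors c1@3 c4@3 c2@5 c3@8, authorship 14.2...3
After op 4 (insert('u')): buffer="ffduufluilfu" (len 12), cursors c1@5 c4@5 c2@8 c3@12, authorship 14.142.2..33
After op 5 (move_left): buffer="ffduufluilfu" (len 12), cursors c1@4 c4@4 c2@7 c3@11, authorship 14.142.2..33
After op 6 (insert('a')): buffer="ffduaauflauilfau" (len 16), cursors c1@6 c4@6 c2@10 c3@15, authorship 14.11442.22..333
Authorship (.=original, N=cursor N): 1 4 . 1 1 4 4 2 . 2 2 . . 3 3 3
Index 1: author = 4

Answer: cursor 4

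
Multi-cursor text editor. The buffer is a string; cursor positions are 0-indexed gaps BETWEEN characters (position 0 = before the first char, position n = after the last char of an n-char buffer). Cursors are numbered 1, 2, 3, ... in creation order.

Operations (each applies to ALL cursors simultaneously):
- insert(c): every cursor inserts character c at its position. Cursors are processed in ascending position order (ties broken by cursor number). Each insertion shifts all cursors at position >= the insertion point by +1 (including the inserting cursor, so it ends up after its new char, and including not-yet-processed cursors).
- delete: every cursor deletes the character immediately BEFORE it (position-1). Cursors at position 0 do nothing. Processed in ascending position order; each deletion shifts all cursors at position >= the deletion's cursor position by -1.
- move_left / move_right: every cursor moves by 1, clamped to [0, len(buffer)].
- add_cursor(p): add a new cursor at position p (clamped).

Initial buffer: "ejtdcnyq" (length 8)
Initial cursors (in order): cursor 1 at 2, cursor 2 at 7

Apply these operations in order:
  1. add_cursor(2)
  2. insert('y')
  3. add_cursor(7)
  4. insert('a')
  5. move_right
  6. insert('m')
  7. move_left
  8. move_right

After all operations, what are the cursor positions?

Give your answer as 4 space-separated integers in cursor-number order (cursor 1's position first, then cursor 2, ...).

Answer: 9 19 9 14

Derivation:
After op 1 (add_cursor(2)): buffer="ejtdcnyq" (len 8), cursors c1@2 c3@2 c2@7, authorship ........
After op 2 (insert('y')): buffer="ejyytdcnyyq" (len 11), cursors c1@4 c3@4 c2@10, authorship ..13.....2.
After op 3 (add_cursor(7)): buffer="ejyytdcnyyq" (len 11), cursors c1@4 c3@4 c4@7 c2@10, authorship ..13.....2.
After op 4 (insert('a')): buffer="ejyyaatdcanyyaq" (len 15), cursors c1@6 c3@6 c4@10 c2@14, authorship ..1313...4..22.
After op 5 (move_right): buffer="ejyyaatdcanyyaq" (len 15), cursors c1@7 c3@7 c4@11 c2@15, authorship ..1313...4..22.
After op 6 (insert('m')): buffer="ejyyaatmmdcanmyyaqm" (len 19), cursors c1@9 c3@9 c4@14 c2@19, authorship ..1313.13..4.4.22.2
After op 7 (move_left): buffer="ejyyaatmmdcanmyyaqm" (len 19), cursors c1@8 c3@8 c4@13 c2@18, authorship ..1313.13..4.4.22.2
After op 8 (move_right): buffer="ejyyaatmmdcanmyyaqm" (len 19), cursors c1@9 c3@9 c4@14 c2@19, authorship ..1313.13..4.4.22.2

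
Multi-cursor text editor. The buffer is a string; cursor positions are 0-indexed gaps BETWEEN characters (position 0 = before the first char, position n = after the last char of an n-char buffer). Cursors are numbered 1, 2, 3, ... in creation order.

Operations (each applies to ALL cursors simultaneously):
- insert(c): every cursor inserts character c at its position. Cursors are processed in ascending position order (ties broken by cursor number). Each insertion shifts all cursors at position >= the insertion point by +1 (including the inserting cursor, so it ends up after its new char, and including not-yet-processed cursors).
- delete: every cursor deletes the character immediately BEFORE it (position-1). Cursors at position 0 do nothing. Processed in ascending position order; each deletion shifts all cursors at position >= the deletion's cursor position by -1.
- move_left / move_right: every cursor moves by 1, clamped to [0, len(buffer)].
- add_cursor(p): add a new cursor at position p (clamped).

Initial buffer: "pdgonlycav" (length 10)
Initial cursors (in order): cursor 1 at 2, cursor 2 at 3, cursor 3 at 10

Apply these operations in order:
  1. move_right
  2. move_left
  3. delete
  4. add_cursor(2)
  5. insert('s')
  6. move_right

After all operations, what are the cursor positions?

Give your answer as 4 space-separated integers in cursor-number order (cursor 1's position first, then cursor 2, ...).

After op 1 (move_right): buffer="pdgonlycav" (len 10), cursors c1@3 c2@4 c3@10, authorship ..........
After op 2 (move_left): buffer="pdgonlycav" (len 10), cursors c1@2 c2@3 c3@9, authorship ..........
After op 3 (delete): buffer="ponlycv" (len 7), cursors c1@1 c2@1 c3@6, authorship .......
After op 4 (add_cursor(2)): buffer="ponlycv" (len 7), cursors c1@1 c2@1 c4@2 c3@6, authorship .......
After op 5 (insert('s')): buffer="pssosnlycsv" (len 11), cursors c1@3 c2@3 c4@5 c3@10, authorship .12.4....3.
After op 6 (move_right): buffer="pssosnlycsv" (len 11), cursors c1@4 c2@4 c4@6 c3@11, authorship .12.4....3.

Answer: 4 4 11 6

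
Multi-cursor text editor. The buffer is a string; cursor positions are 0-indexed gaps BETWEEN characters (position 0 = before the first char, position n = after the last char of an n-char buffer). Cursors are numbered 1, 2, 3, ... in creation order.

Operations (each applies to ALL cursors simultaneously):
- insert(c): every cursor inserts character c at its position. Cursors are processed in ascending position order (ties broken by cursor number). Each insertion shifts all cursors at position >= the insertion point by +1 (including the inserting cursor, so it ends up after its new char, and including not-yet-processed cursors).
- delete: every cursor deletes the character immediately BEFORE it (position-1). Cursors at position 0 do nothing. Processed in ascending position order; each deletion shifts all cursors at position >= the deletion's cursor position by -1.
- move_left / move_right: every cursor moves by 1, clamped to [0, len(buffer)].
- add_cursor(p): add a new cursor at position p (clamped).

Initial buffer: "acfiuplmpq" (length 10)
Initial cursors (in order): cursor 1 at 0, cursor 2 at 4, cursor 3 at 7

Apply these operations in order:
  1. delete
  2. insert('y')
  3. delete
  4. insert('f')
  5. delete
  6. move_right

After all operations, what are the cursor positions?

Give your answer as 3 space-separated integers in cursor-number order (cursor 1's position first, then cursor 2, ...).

After op 1 (delete): buffer="acfupmpq" (len 8), cursors c1@0 c2@3 c3@5, authorship ........
After op 2 (insert('y')): buffer="yacfyupympq" (len 11), cursors c1@1 c2@5 c3@8, authorship 1...2..3...
After op 3 (delete): buffer="acfupmpq" (len 8), cursors c1@0 c2@3 c3@5, authorship ........
After op 4 (insert('f')): buffer="facffupfmpq" (len 11), cursors c1@1 c2@5 c3@8, authorship 1...2..3...
After op 5 (delete): buffer="acfupmpq" (len 8), cursors c1@0 c2@3 c3@5, authorship ........
After op 6 (move_right): buffer="acfupmpq" (len 8), cursors c1@1 c2@4 c3@6, authorship ........

Answer: 1 4 6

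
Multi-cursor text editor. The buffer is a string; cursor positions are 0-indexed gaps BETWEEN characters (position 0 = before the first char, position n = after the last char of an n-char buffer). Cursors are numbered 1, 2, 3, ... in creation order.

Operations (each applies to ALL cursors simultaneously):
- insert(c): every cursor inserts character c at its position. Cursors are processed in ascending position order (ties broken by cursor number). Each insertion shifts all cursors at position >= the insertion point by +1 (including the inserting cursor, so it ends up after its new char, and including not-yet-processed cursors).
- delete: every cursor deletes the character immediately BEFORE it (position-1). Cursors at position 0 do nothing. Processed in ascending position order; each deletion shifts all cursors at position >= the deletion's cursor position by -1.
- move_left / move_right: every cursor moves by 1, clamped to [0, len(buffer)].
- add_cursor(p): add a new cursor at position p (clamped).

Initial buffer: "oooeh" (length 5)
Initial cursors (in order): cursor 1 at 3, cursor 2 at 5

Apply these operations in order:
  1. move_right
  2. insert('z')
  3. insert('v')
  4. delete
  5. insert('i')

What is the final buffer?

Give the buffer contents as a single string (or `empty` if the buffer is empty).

After op 1 (move_right): buffer="oooeh" (len 5), cursors c1@4 c2@5, authorship .....
After op 2 (insert('z')): buffer="oooezhz" (len 7), cursors c1@5 c2@7, authorship ....1.2
After op 3 (insert('v')): buffer="oooezvhzv" (len 9), cursors c1@6 c2@9, authorship ....11.22
After op 4 (delete): buffer="oooezhz" (len 7), cursors c1@5 c2@7, authorship ....1.2
After op 5 (insert('i')): buffer="oooezihzi" (len 9), cursors c1@6 c2@9, authorship ....11.22

Answer: oooezihzi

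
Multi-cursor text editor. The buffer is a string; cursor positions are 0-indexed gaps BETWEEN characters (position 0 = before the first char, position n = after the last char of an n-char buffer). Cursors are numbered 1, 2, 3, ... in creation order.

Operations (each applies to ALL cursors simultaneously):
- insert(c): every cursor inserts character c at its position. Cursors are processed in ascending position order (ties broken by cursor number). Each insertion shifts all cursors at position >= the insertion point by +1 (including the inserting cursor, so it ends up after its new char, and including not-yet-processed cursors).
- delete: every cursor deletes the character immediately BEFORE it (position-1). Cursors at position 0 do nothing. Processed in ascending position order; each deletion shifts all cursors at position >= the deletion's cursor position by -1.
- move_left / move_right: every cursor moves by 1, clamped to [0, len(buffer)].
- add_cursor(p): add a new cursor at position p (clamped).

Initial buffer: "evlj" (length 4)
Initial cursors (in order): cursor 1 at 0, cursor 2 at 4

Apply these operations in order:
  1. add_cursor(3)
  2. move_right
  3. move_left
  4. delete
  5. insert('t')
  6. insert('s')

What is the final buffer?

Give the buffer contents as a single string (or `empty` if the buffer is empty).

Answer: tsettssj

Derivation:
After op 1 (add_cursor(3)): buffer="evlj" (len 4), cursors c1@0 c3@3 c2@4, authorship ....
After op 2 (move_right): buffer="evlj" (len 4), cursors c1@1 c2@4 c3@4, authorship ....
After op 3 (move_left): buffer="evlj" (len 4), cursors c1@0 c2@3 c3@3, authorship ....
After op 4 (delete): buffer="ej" (len 2), cursors c1@0 c2@1 c3@1, authorship ..
After op 5 (insert('t')): buffer="tettj" (len 5), cursors c1@1 c2@4 c3@4, authorship 1.23.
After op 6 (insert('s')): buffer="tsettssj" (len 8), cursors c1@2 c2@7 c3@7, authorship 11.2323.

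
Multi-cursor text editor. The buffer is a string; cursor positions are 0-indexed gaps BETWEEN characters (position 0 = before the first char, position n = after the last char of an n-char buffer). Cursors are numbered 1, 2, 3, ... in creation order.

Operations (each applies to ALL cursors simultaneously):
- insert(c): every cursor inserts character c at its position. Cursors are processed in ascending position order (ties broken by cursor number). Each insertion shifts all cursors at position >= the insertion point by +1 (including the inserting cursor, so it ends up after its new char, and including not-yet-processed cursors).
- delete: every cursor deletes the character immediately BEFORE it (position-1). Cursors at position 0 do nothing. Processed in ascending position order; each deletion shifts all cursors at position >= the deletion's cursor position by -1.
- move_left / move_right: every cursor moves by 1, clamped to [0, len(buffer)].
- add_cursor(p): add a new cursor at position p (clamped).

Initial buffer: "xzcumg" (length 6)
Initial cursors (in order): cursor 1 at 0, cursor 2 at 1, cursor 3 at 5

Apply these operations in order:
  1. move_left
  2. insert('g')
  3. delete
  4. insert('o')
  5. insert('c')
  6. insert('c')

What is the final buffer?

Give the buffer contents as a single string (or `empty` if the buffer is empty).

Answer: ooccccxzcuoccmg

Derivation:
After op 1 (move_left): buffer="xzcumg" (len 6), cursors c1@0 c2@0 c3@4, authorship ......
After op 2 (insert('g')): buffer="ggxzcugmg" (len 9), cursors c1@2 c2@2 c3@7, authorship 12....3..
After op 3 (delete): buffer="xzcumg" (len 6), cursors c1@0 c2@0 c3@4, authorship ......
After op 4 (insert('o')): buffer="ooxzcuomg" (len 9), cursors c1@2 c2@2 c3@7, authorship 12....3..
After op 5 (insert('c')): buffer="ooccxzcuocmg" (len 12), cursors c1@4 c2@4 c3@10, authorship 1212....33..
After op 6 (insert('c')): buffer="ooccccxzcuoccmg" (len 15), cursors c1@6 c2@6 c3@13, authorship 121212....333..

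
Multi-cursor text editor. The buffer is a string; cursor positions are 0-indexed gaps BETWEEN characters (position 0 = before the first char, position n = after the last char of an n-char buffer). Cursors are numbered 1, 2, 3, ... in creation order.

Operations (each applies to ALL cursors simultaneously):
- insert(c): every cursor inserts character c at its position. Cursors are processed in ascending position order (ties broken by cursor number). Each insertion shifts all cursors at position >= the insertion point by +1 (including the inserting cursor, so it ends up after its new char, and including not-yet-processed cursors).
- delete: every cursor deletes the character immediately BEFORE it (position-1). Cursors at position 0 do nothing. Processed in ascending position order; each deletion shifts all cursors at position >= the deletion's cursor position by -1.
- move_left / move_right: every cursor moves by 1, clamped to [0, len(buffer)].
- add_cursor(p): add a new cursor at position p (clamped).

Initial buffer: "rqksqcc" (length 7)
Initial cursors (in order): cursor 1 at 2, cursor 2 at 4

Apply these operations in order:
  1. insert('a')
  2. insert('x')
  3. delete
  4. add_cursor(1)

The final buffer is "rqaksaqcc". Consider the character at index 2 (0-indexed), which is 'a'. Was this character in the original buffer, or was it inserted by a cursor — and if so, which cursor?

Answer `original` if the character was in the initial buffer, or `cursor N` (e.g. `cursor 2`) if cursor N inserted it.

Answer: cursor 1

Derivation:
After op 1 (insert('a')): buffer="rqaksaqcc" (len 9), cursors c1@3 c2@6, authorship ..1..2...
After op 2 (insert('x')): buffer="rqaxksaxqcc" (len 11), cursors c1@4 c2@8, authorship ..11..22...
After op 3 (delete): buffer="rqaksaqcc" (len 9), cursors c1@3 c2@6, authorship ..1..2...
After op 4 (add_cursor(1)): buffer="rqaksaqcc" (len 9), cursors c3@1 c1@3 c2@6, authorship ..1..2...
Authorship (.=original, N=cursor N): . . 1 . . 2 . . .
Index 2: author = 1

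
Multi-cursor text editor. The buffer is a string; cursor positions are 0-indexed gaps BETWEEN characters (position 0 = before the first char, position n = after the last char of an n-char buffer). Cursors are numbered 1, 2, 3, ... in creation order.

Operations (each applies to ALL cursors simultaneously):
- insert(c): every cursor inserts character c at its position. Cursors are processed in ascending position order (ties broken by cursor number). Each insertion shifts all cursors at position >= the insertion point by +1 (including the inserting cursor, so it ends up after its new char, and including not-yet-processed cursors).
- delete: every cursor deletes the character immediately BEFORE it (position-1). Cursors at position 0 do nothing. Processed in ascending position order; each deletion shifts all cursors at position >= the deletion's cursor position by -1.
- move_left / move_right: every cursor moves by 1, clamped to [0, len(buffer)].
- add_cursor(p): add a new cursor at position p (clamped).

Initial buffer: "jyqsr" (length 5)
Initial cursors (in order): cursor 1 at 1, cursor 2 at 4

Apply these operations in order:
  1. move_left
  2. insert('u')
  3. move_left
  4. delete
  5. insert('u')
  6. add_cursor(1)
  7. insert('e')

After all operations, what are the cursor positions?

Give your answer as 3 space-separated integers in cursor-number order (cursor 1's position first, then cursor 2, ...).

After op 1 (move_left): buffer="jyqsr" (len 5), cursors c1@0 c2@3, authorship .....
After op 2 (insert('u')): buffer="ujyqusr" (len 7), cursors c1@1 c2@5, authorship 1...2..
After op 3 (move_left): buffer="ujyqusr" (len 7), cursors c1@0 c2@4, authorship 1...2..
After op 4 (delete): buffer="ujyusr" (len 6), cursors c1@0 c2@3, authorship 1..2..
After op 5 (insert('u')): buffer="uujyuusr" (len 8), cursors c1@1 c2@5, authorship 11..22..
After op 6 (add_cursor(1)): buffer="uujyuusr" (len 8), cursors c1@1 c3@1 c2@5, authorship 11..22..
After op 7 (insert('e')): buffer="ueeujyueusr" (len 11), cursors c1@3 c3@3 c2@8, authorship 1131..222..

Answer: 3 8 3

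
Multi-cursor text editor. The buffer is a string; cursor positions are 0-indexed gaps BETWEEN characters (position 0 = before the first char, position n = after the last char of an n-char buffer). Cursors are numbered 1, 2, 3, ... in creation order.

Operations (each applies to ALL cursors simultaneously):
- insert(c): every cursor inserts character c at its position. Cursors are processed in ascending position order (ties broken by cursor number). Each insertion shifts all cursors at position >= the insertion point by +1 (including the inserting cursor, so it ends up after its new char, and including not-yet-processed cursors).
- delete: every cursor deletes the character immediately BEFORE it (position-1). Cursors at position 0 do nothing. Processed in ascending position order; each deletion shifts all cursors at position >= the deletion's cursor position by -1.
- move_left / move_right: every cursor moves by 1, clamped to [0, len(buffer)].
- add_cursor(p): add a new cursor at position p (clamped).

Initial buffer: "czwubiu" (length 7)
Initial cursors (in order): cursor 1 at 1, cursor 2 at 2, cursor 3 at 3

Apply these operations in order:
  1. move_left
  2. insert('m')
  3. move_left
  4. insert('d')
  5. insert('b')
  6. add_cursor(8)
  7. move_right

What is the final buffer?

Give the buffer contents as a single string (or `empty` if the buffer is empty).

After op 1 (move_left): buffer="czwubiu" (len 7), cursors c1@0 c2@1 c3@2, authorship .......
After op 2 (insert('m')): buffer="mcmzmwubiu" (len 10), cursors c1@1 c2@3 c3@5, authorship 1.2.3.....
After op 3 (move_left): buffer="mcmzmwubiu" (len 10), cursors c1@0 c2@2 c3@4, authorship 1.2.3.....
After op 4 (insert('d')): buffer="dmcdmzdmwubiu" (len 13), cursors c1@1 c2@4 c3@7, authorship 11.22.33.....
After op 5 (insert('b')): buffer="dbmcdbmzdbmwubiu" (len 16), cursors c1@2 c2@6 c3@10, authorship 111.222.333.....
After op 6 (add_cursor(8)): buffer="dbmcdbmzdbmwubiu" (len 16), cursors c1@2 c2@6 c4@8 c3@10, authorship 111.222.333.....
After op 7 (move_right): buffer="dbmcdbmzdbmwubiu" (len 16), cursors c1@3 c2@7 c4@9 c3@11, authorship 111.222.333.....

Answer: dbmcdbmzdbmwubiu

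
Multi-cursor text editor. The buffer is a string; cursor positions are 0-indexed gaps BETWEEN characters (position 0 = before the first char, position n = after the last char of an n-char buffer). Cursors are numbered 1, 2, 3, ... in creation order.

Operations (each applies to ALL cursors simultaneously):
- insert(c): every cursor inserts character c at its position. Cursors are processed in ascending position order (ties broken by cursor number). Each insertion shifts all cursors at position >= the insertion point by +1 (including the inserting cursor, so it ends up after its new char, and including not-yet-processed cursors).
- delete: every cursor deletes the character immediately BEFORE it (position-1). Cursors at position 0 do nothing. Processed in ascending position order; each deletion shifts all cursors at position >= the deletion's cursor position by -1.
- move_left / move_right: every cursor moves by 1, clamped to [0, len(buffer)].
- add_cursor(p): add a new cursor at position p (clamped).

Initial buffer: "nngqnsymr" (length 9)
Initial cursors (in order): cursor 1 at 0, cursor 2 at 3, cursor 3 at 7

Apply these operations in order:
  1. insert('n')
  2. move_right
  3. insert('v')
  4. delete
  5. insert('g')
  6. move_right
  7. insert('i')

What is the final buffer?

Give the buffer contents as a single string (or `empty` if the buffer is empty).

Answer: nngnignqgnisynmgri

Derivation:
After op 1 (insert('n')): buffer="nnngnqnsynmr" (len 12), cursors c1@1 c2@5 c3@10, authorship 1...2....3..
After op 2 (move_right): buffer="nnngnqnsynmr" (len 12), cursors c1@2 c2@6 c3@11, authorship 1...2....3..
After op 3 (insert('v')): buffer="nnvngnqvnsynmvr" (len 15), cursors c1@3 c2@8 c3@14, authorship 1.1..2.2...3.3.
After op 4 (delete): buffer="nnngnqnsynmr" (len 12), cursors c1@2 c2@6 c3@11, authorship 1...2....3..
After op 5 (insert('g')): buffer="nngngnqgnsynmgr" (len 15), cursors c1@3 c2@8 c3@14, authorship 1.1..2.2...3.3.
After op 6 (move_right): buffer="nngngnqgnsynmgr" (len 15), cursors c1@4 c2@9 c3@15, authorship 1.1..2.2...3.3.
After op 7 (insert('i')): buffer="nngnignqgnisynmgri" (len 18), cursors c1@5 c2@11 c3@18, authorship 1.1.1.2.2.2..3.3.3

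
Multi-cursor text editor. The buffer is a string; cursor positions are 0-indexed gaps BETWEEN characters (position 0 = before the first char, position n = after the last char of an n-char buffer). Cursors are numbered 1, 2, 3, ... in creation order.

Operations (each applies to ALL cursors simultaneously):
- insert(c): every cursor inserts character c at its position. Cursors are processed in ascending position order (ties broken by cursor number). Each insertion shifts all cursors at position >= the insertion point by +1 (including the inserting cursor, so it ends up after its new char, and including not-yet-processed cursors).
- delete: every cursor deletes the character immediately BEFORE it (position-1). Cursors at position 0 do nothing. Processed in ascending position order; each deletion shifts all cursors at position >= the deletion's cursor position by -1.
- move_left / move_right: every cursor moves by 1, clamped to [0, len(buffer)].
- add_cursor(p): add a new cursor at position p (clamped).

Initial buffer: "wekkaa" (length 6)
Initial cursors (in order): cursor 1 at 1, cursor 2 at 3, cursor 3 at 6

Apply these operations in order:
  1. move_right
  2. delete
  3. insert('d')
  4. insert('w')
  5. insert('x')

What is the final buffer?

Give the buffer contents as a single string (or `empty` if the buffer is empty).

Answer: wdwxkdwxadwx

Derivation:
After op 1 (move_right): buffer="wekkaa" (len 6), cursors c1@2 c2@4 c3@6, authorship ......
After op 2 (delete): buffer="wka" (len 3), cursors c1@1 c2@2 c3@3, authorship ...
After op 3 (insert('d')): buffer="wdkdad" (len 6), cursors c1@2 c2@4 c3@6, authorship .1.2.3
After op 4 (insert('w')): buffer="wdwkdwadw" (len 9), cursors c1@3 c2@6 c3@9, authorship .11.22.33
After op 5 (insert('x')): buffer="wdwxkdwxadwx" (len 12), cursors c1@4 c2@8 c3@12, authorship .111.222.333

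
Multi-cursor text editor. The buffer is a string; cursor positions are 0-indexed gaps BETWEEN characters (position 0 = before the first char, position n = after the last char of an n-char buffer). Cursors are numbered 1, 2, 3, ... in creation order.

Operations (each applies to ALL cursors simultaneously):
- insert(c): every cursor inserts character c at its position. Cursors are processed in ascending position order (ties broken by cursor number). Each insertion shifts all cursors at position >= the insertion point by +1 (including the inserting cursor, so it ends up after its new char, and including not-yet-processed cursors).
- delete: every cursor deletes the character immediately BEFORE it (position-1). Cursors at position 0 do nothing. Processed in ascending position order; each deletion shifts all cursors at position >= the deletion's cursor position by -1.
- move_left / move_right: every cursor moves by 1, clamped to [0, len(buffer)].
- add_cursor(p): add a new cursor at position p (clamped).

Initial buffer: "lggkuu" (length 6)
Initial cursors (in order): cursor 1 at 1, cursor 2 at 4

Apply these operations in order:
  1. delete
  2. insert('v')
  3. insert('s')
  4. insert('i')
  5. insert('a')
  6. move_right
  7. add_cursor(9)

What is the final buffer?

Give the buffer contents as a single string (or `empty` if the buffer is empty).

Answer: vsiaggvsiauu

Derivation:
After op 1 (delete): buffer="gguu" (len 4), cursors c1@0 c2@2, authorship ....
After op 2 (insert('v')): buffer="vggvuu" (len 6), cursors c1@1 c2@4, authorship 1..2..
After op 3 (insert('s')): buffer="vsggvsuu" (len 8), cursors c1@2 c2@6, authorship 11..22..
After op 4 (insert('i')): buffer="vsiggvsiuu" (len 10), cursors c1@3 c2@8, authorship 111..222..
After op 5 (insert('a')): buffer="vsiaggvsiauu" (len 12), cursors c1@4 c2@10, authorship 1111..2222..
After op 6 (move_right): buffer="vsiaggvsiauu" (len 12), cursors c1@5 c2@11, authorship 1111..2222..
After op 7 (add_cursor(9)): buffer="vsiaggvsiauu" (len 12), cursors c1@5 c3@9 c2@11, authorship 1111..2222..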